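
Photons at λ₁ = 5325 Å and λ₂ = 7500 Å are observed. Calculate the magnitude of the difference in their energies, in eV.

Using E = hc/λ: E₁ = 3.7304e-19 J, E₂ = 2.6486e-19 J.
|ΔE| = |3.7304e-19 − 2.6486e-19| = 1.08e-19 J = 0.675 eV.

0.675 eV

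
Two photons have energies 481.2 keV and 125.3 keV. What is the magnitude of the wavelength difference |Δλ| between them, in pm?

Using λ = hc/E: λ₁ = 2.5766·10^-12 m, λ₂ = 9.8950·10^-12 m.
|Δλ| = |2.5766·10^-12 − 9.8950·10^-12| = 7.32·10^-12 m = 7.32 pm.

7.32 pm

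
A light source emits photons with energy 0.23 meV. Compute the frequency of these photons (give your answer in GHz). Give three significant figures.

55.6 GHz

(h = 6.62607015 × 10^-34 J·s, 1 eV = 1.602176634 × 10^-19 J.)
First convert: E = 0.23 meV = 3.6850 × 10^-23 J.
Apply f = E/h: f = 5.561 × 10^10 Hz.
Converting to GHz: f = 55.61 GHz ≈ 55.6 GHz.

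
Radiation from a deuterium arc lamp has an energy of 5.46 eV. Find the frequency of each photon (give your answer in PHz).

Take h = 6.62607015e-34 J·s, 1 eV = 1.602176634e-19 J.
Convert to SI: E = 5.46 eV = 8.7479e-19 J.
Apply f = E/h: f = 1.320e15 Hz.
Converting to PHz: f = 1.320 PHz ≈ 1.32 PHz.

1.32 PHz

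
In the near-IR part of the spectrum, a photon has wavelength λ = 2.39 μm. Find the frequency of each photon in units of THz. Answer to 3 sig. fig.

Take c = 2.99792458e8 m/s.
First convert: λ = 2.39 μm = 2.39e-6 m.
The photon relation is f = c/λ, giving f = 1.254e14 Hz.
Converting to THz: f = 125.4 THz ≈ 125 THz.

125 THz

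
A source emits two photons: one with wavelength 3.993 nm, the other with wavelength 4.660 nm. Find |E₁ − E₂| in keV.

Using E = hc/λ: E₁ = 4.9748·10^-17 J, E₂ = 4.2628·10^-17 J.
|ΔE| = |4.9748·10^-17 − 4.2628·10^-17| = 7.12·10^-18 J = 0.0444 keV.

0.0444 keV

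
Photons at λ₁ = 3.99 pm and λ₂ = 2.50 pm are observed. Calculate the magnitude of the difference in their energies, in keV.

185 keV

Using E = hc/λ: E₁ = 4.979 × 10^-14 J, E₂ = 7.946 × 10^-14 J.
|ΔE| = |4.979 × 10^-14 − 7.946 × 10^-14| = 2.97 × 10^-14 J = 185 keV.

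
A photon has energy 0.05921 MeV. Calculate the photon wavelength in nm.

0.0209 nm

In SI units: E = 0.05921 MeV = 9.4865e-15 J.
Apply λ = hc/E: λ = 2.094e-11 m.
Converting to nm: λ = 0.02094 nm ≈ 0.0209 nm.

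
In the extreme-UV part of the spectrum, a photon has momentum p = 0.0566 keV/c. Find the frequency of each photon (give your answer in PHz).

Convert to SI: p = 0.0566 keV/c = 3.0249e-26 kg·m/s.
Since f = pc/h for a photon, f = 1.369e16 Hz.
Converting to PHz: f = 13.69 PHz ≈ 13.7 PHz.

13.7 PHz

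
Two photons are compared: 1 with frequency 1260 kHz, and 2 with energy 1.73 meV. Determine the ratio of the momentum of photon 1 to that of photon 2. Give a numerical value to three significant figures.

p_1 = 2.785 × 10^-36 kg·m/s (from frequency = 1260 kHz, via p = hf/c).
p_2 = 9.246 × 10^-31 kg·m/s (from energy = 1.73 meV, via p = E/c).
Ratio = 2.785 × 10^-36 / 9.246 × 10^-31 = 3.01 × 10^-6.

3.01 × 10^-6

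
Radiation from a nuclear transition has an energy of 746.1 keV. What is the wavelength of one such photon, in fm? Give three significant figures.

Use h = 6.62607015 × 10^-34 J·s, c = 2.99792458 × 10^8 m/s, 1 eV = 1.602176634 × 10^-19 J.
In SI units: E = 746.1 keV = 1.1954 × 10^-13 J.
Since λ = hc/E for a photon, λ = 1.662 × 10^-12 m.
Converting to fm: λ = 1662 fm ≈ 1660 fm.

1660 fm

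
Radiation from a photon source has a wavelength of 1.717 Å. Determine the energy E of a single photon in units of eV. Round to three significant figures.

7220 eV

Convert to SI: λ = 1.717 Å = 1.717 × 10^-10 m.
For a photon E = hc/λ, so E = 1.157 × 10^-15 J.
Converting to eV: E = 7221 eV ≈ 7220 eV.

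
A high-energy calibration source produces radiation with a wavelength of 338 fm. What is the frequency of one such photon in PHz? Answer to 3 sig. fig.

(c = 2.99792458 × 10^8 m/s.)
Convert to SI: λ = 338 fm = 3.38 × 10^-13 m.
Apply f = c/λ: f = 8.870 × 10^20 Hz.
Converting to PHz: f = 887000 PHz ≈ 8.87 × 10^5 PHz.

8.87 × 10^5 PHz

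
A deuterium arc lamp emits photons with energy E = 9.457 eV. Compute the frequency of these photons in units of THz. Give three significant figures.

Take h = 6.62607015 × 10^-34 J·s, 1 eV = 1.602176634 × 10^-19 J.
First convert: E = 9.457 eV = 1.5152 × 10^-18 J.
Since f = E/h for a photon, f = 2.287 × 10^15 Hz.
Converting to THz: f = 2287 THz ≈ 2290 THz.

2290 THz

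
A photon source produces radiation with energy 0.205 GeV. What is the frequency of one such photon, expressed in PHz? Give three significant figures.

4.96e7 PHz

(h = 6.62607015e-34 J·s, 1 eV = 1.602176634e-19 J.)
First convert: E = 0.205 GeV = 3.2845e-11 J.
The photon relation is f = E/h, giving f = 4.957e22 Hz.
Converting to PHz: f = 4.957e7 PHz ≈ 4.96e7 PHz.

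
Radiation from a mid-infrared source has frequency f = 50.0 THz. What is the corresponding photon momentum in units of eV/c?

0.207 eV/c

(h = 6.62607015·10^-34 J·s, c = 2.99792458·10^8 m/s, 1 eV = 1.602176634·10^-19 J.)
In SI units: f = 50.0 THz = 5.00·10^13 Hz.
For a photon p = hf/c, so p = 1.105·10^-28 kg·m/s.
Converting to eV/c: p = 0.2068 eV/c ≈ 0.207 eV/c.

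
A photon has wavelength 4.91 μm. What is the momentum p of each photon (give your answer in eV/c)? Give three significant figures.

(h = 6.62607015e-34 J·s, c = 2.99792458e8 m/s, 1 eV = 1.602176634e-19 J.)
In SI units: λ = 4.91 μm = 4.91e-6 m.
Since p = h/λ for a photon, p = 1.350e-28 kg·m/s.
Converting to eV/c: p = 0.2525 eV/c ≈ 0.253 eV/c.

0.253 eV/c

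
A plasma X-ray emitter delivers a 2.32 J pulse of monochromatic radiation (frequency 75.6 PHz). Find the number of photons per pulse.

4.63·10^16 photons

Per-photon energy: E = 5.009·10^-17 J (from frequency = 75.6 PHz).
N = E_total / E_photon = 2.32 J / 5.009·10^-17 J = 4.63·10^16.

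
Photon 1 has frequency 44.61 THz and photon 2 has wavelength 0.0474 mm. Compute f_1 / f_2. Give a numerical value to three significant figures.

f_1 = 4.461e13 Hz (from frequency = 44.61 THz, via f given directly).
f_2 = 6.325e12 Hz (from wavelength = 0.0474 mm, via f = c/λ).
Ratio = 4.461e13 / 6.325e12 = 7.05.

7.05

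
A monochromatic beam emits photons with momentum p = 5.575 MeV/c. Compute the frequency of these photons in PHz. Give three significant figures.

1.35e6 PHz

Use h = 6.62607015e-34 J·s, c = 2.99792458e8 m/s, 1 eV = 1.602176634e-19 J.
In SI units: p = 5.575 MeV/c = 2.9794e-21 kg·m/s.
Since f = pc/h for a photon, f = 1.348e21 Hz.
Converting to PHz: f = 1.348e6 PHz ≈ 1.35e6 PHz.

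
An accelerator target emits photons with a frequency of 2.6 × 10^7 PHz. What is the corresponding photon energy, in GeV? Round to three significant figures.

0.108 GeV

Convert to SI: f = 2.6 × 10^7 PHz = 2.6 × 10^22 Hz.
The photon relation is E = hf, giving E = 1.723 × 10^-11 J.
Converting to GeV: E = 0.1075 GeV ≈ 0.108 GeV.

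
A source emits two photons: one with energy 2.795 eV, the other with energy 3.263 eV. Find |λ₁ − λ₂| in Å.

636 Å

Using λ = hc/E: λ₁ = 4.4359 × 10^-7 m, λ₂ = 3.7997 × 10^-7 m.
|Δλ| = |4.4359 × 10^-7 − 3.7997 × 10^-7| = 6.36 × 10^-8 m = 636 Å.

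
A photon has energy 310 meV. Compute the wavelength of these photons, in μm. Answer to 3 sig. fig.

Convert to SI: E = 310 meV = 4.9667e-20 J.
Apply λ = hc/E: λ = 3.999e-6 m.
Converting to μm: λ = 3.999 μm ≈ 4.00 μm.

4.00 μm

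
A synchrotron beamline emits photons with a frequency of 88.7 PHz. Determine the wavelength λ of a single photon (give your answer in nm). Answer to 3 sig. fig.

3.38 nm

First convert: f = 88.7 PHz = 8.87·10^16 Hz.
Since λ = c/f for a photon, λ = 3.380·10^-9 m.
Converting to nm: λ = 3.380 nm ≈ 3.38 nm.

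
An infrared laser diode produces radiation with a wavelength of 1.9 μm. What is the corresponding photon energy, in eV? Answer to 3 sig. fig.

0.653 eV

Convert to SI: λ = 1.9 μm = 1.9 × 10^-6 m.
Apply E = hc/λ: E = 1.045 × 10^-19 J.
Converting to eV: E = 0.6525 eV ≈ 0.653 eV.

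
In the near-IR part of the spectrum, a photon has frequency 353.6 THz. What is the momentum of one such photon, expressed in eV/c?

1.46 eV/c

(h = 6.62607015e-34 J·s, c = 2.99792458e8 m/s, 1 eV = 1.602176634e-19 J.)
In SI units: f = 353.6 THz = 3.536e14 Hz.
Apply p = hf/c: p = 7.815e-28 kg·m/s.
Converting to eV/c: p = 1.462 eV/c ≈ 1.46 eV/c.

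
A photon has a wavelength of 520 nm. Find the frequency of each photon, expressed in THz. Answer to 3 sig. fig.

577 THz

First convert: λ = 520 nm = 5.2·10^-7 m.
For a photon f = c/λ, so f = 5.765·10^14 Hz.
Converting to THz: f = 576.5 THz ≈ 577 THz.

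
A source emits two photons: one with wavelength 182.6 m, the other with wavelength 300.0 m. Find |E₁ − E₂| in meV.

Using E = hc/λ: E₁ = 1.0879·10^-27 J, E₂ = 6.6215·10^-28 J.
|ΔE| = |1.0879·10^-27 − 6.6215·10^-28| = 4.26·10^-28 J = 2.66·10^-6 meV.

2.66·10^-6 meV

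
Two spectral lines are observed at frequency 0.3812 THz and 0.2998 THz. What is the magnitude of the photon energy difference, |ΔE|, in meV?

Using E = hf: E₁ = 2.5259 × 10^-22 J, E₂ = 1.9865 × 10^-22 J.
|ΔE| = |2.5259 × 10^-22 − 1.9865 × 10^-22| = 5.39 × 10^-23 J = 0.337 meV.

0.337 meV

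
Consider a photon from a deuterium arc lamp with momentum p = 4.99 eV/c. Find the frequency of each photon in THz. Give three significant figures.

1210 THz

(h = 6.62607015·10^-34 J·s, c = 2.99792458·10^8 m/s, 1 eV = 1.602176634·10^-19 J.)
In SI units: p = 4.99 eV/c = 2.6668·10^-27 kg·m/s.
The photon relation is f = pc/h, giving f = 1.207·10^15 Hz.
Converting to THz: f = 1207 THz ≈ 1210 THz.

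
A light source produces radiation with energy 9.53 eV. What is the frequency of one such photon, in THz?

2300 THz

Use h = 6.62607015 × 10^-34 J·s, 1 eV = 1.602176634 × 10^-19 J.
Convert to SI: E = 9.53 eV = 1.5269 × 10^-18 J.
Since f = E/h for a photon, f = 2.304 × 10^15 Hz.
Converting to THz: f = 2304 THz ≈ 2300 THz.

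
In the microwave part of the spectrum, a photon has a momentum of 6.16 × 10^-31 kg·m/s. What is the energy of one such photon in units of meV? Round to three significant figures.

The photon relation is E = pc, giving E = 1.847 × 10^-22 J.
Converting to meV: E = 1.153 meV ≈ 1.15 meV.

1.15 meV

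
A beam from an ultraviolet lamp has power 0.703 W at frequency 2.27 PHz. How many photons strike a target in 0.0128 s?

Total energy: E_total = P·t = 0.703 × 0.0128 = 0.008998 J.
Per-photon energy: E = 1.504 × 10^-18 J.
N = E_total / E_photon = 5.98 × 10^15.

5.98 × 10^15 photons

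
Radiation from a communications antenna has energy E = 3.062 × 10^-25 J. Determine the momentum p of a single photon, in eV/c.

(c = 2.99792458 × 10^8 m/s, 1 eV = 1.602176634 × 10^-19 J.)
Apply p = E/c: p = 1.021 × 10^-33 kg·m/s.
Converting to eV/c: p = 1.911 × 10^-6 eV/c ≈ 1.91 × 10^-6 eV/c.

1.91 × 10^-6 eV/c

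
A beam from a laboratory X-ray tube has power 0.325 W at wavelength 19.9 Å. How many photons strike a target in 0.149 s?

4.85·10^14 photons

Total energy: E_total = P·t = 0.325 × 0.149 = 0.04843 J.
Per-photon energy: E = 9.982·10^-17 J.
N = E_total / E_photon = 4.85·10^14.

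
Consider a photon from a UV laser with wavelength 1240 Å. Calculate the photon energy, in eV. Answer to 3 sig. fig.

10.0 eV

In SI units: λ = 1240 Å = 1.24e-7 m.
Since E = hc/λ for a photon, E = 1.602e-18 J.
Converting to eV: E = 9.999 eV ≈ 10.0 eV.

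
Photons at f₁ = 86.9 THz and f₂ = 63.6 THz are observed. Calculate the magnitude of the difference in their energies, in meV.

Using E = hf: E₁ = 5.758e-20 J, E₂ = 4.214e-20 J.
|ΔE| = |5.758e-20 − 4.214e-20| = 1.54e-20 J = 96.4 meV.

96.4 meV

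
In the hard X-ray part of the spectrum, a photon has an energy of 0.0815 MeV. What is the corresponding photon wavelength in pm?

15.2 pm

Convert to SI: E = 0.0815 MeV = 1.3058e-14 J.
The photon relation is λ = hc/E, giving λ = 1.521e-11 m.
Converting to pm: λ = 15.21 pm ≈ 15.2 pm.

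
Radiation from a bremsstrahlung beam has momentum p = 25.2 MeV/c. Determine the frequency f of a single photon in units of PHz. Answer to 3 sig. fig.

6.09e6 PHz

Convert to SI: p = 25.2 MeV/c = 1.3468e-20 kg·m/s.
Since f = pc/h for a photon, f = 6.093e21 Hz.
Converting to PHz: f = 6.093e6 PHz ≈ 6.09e6 PHz.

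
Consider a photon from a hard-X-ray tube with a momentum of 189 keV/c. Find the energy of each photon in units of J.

Use c = 2.99792458 × 10^8 m/s, 1 eV = 1.602176634 × 10^-19 J.
Convert to SI: p = 189 keV/c = 1.0101 × 10^-22 kg·m/s.
Since E = pc for a photon, E = 3.028 × 10^-14 J.
So E ≈ 3.03 × 10^-14 J.

3.03 × 10^-14 J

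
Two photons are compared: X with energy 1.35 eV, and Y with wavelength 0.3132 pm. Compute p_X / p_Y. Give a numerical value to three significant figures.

p_X = 7.215·10^-28 kg·m/s (from energy = 1.35 eV, via p = E/c).
p_Y = 2.116·10^-21 kg·m/s (from wavelength = 0.3132 pm, via p = h/λ).
Ratio = 7.215·10^-28 / 2.116·10^-21 = 3.41·10^-7.

3.41·10^-7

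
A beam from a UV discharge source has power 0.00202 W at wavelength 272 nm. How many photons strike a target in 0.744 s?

Total energy: E_total = P·t = 0.00202 × 0.744 = 0.001503 J.
Per-photon energy: E = 7.303e-19 J.
N = E_total / E_photon = 2.06e15.

2.06e15 photons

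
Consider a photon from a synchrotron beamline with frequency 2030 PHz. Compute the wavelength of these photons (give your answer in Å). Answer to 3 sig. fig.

1.48 Å

Take c = 2.99792458e8 m/s.
First convert: f = 2030 PHz = 2.030e18 Hz.
Apply λ = c/f: λ = 1.477e-10 m.
Converting to Å: λ = 1.477 Å ≈ 1.48 Å.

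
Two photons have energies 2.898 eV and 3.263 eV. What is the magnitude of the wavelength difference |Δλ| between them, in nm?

47.9 nm

Using λ = hc/E: λ₁ = 4.2783 × 10^-7 m, λ₂ = 3.7997 × 10^-7 m.
|Δλ| = |4.2783 × 10^-7 − 3.7997 × 10^-7| = 4.79 × 10^-8 m = 47.9 nm.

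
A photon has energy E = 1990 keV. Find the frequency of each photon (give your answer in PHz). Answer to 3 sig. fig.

Take h = 6.62607015e-34 J·s, 1 eV = 1.602176634e-19 J.
In SI units: E = 1990 keV = 3.1883e-13 J.
For a photon f = E/h, so f = 4.812e20 Hz.
Converting to PHz: f = 481200 PHz ≈ 4.81e5 PHz.

4.81e5 PHz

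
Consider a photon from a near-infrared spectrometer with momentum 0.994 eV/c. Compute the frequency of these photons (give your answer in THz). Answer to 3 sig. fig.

240 THz

First convert: p = 0.994 eV/c = 5.3122·10^-28 kg·m/s.
Apply f = pc/h: f = 2.403·10^14 Hz.
Converting to THz: f = 240.3 THz ≈ 240 THz.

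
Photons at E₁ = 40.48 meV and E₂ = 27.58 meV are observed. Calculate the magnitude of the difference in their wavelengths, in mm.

0.0143 mm

Using λ = hc/E: λ₁ = 3.0629 × 10^-5 m, λ₂ = 4.4954 × 10^-5 m.
|Δλ| = |3.0629 × 10^-5 − 4.4954 × 10^-5| = 1.43 × 10^-5 m = 0.0143 mm.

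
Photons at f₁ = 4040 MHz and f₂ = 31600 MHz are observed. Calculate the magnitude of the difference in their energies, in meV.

0.114 meV

Using E = hf: E₁ = 2.677 × 10^-24 J, E₂ = 2.094 × 10^-23 J.
|ΔE| = |2.677 × 10^-24 − 2.094 × 10^-23| = 1.83 × 10^-23 J = 0.114 meV.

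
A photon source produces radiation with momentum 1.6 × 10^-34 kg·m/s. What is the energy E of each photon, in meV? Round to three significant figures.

2.99 × 10^-4 meV

The photon relation is E = pc, giving E = 4.797 × 10^-26 J.
Converting to meV: E = 2.994 × 10^-4 meV ≈ 2.99 × 10^-4 meV.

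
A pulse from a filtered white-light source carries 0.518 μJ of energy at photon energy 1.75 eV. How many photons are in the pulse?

1.85e12 photons

Per-photon energy: E = 2.804e-19 J (from energy = 1.75 eV).
N = E_total / E_photon = 5.18e-7 J / 2.804e-19 J = 1.85e12.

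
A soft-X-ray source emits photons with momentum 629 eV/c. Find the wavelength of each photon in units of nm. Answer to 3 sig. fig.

1.97 nm

In SI units: p = 629 eV/c = 3.3616·10^-25 kg·m/s.
Since λ = h/p for a photon, λ = 1.971·10^-9 m.
Converting to nm: λ = 1.971 nm ≈ 1.97 nm.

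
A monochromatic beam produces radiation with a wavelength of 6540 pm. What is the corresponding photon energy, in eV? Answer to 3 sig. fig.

190 eV

First convert: λ = 6540 pm = 6.54e-9 m.
The photon relation is E = hc/λ, giving E = 3.037e-17 J.
Converting to eV: E = 189.6 eV ≈ 190 eV.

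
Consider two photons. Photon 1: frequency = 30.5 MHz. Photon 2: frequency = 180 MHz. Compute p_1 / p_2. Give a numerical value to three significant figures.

0.169

p_1 = 6.741 × 10^-35 kg·m/s (from frequency = 30.5 MHz, via p = hf/c).
p_2 = 3.978 × 10^-34 kg·m/s (from frequency = 180 MHz, via p = hf/c).
Ratio = 6.741 × 10^-35 / 3.978 × 10^-34 = 0.169.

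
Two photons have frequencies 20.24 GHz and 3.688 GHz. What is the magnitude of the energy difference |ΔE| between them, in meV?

Using E = hf: E₁ = 1.3411 × 10^-23 J, E₂ = 2.4437 × 10^-24 J.
|ΔE| = |1.3411 × 10^-23 − 2.4437 × 10^-24| = 1.10 × 10^-23 J = 0.0685 meV.

0.0685 meV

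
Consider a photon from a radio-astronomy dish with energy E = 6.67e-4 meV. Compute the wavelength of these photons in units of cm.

First convert: E = 6.67e-4 meV = 1.0687e-25 J.
Since λ = hc/E for a photon, λ = 1.859 m.
Converting to cm: λ = 185.9 cm ≈ 186 cm.

186 cm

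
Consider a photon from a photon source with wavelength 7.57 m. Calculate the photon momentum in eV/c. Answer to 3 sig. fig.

For a photon p = h/λ, so p = 8.753e-35 kg·m/s.
Converting to eV/c: p = 1.638e-7 eV/c ≈ 1.64e-7 eV/c.

1.64e-7 eV/c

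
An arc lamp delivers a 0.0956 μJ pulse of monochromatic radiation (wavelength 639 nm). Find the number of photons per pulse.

3.08 × 10^11 photons

Per-photon energy: E = 3.109 × 10^-19 J (from wavelength = 639 nm).
N = E_total / E_photon = 9.56 × 10^-8 J / 3.109 × 10^-19 J = 3.08 × 10^11.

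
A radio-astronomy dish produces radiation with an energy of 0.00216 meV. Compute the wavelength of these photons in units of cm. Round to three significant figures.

57.4 cm

Convert to SI: E = 0.00216 meV = 3.4607e-25 J.
For a photon λ = hc/E, so λ = 0.5740 m.
Converting to cm: λ = 57.40 cm ≈ 57.4 cm.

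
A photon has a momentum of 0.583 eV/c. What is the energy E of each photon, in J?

9.34e-20 J

Take c = 2.99792458e8 m/s, 1 eV = 1.602176634e-19 J.
First convert: p = 0.583 eV/c = 3.1157e-28 kg·m/s.
The photon relation is E = pc, giving E = 9.341e-20 J.
So E ≈ 9.34e-20 J.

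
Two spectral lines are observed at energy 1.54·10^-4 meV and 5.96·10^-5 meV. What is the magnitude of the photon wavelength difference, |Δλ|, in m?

12.8 m

Using λ = hc/E: λ₁ = 8.051 m, λ₂ = 20.80 m.
|Δλ| = |8.051 − 20.80| = 12.8 m.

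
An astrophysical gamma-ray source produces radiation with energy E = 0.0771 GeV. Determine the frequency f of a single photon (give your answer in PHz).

1.86e7 PHz

(h = 6.62607015e-34 J·s, 1 eV = 1.602176634e-19 J.)
First convert: E = 0.0771 GeV = 1.2353e-11 J.
For a photon f = E/h, so f = 1.864e22 Hz.
Converting to PHz: f = 1.864e7 PHz ≈ 1.86e7 PHz.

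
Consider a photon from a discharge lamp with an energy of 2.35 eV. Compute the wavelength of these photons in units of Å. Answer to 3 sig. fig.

5280 Å

(h = 6.62607015e-34 J·s, c = 2.99792458e8 m/s, 1 eV = 1.602176634e-19 J.)
First convert: E = 2.35 eV = 3.7651e-19 J.
The photon relation is λ = hc/E, giving λ = 5.276e-7 m.
Converting to Å: λ = 5276 Å ≈ 5280 Å.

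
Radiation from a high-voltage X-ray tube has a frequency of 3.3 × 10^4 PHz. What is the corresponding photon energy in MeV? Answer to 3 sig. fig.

0.136 MeV

(h = 6.62607015 × 10^-34 J·s, 1 eV = 1.602176634 × 10^-19 J.)
In SI units: f = 3.3 × 10^4 PHz = 3.3 × 10^19 Hz.
Apply E = hf: E = 2.187 × 10^-14 J.
Converting to MeV: E = 0.1365 MeV ≈ 0.136 MeV.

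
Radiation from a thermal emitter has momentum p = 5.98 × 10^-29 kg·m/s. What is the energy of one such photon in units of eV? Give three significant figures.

(c = 2.99792458 × 10^8 m/s, 1 eV = 1.602176634 × 10^-19 J.)
Apply E = pc: E = 1.793 × 10^-20 J.
Converting to eV: E = 0.1119 eV ≈ 0.112 eV.

0.112 eV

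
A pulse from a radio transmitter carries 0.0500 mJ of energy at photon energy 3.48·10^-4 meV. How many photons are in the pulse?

8.97·10^20 photons

Per-photon energy: E = 5.576·10^-26 J (from energy = 3.48·10^-4 meV).
N = E_total / E_photon = 5.00·10^-5 J / 5.576·10^-26 J = 8.97·10^20.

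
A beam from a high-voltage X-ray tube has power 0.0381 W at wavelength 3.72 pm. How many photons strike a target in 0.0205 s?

Total energy: E_total = P·t = 0.0381 × 0.0205 = 7.811e-4 J.
Per-photon energy: E = 5.340e-14 J.
N = E_total / E_photon = 1.46e10.

1.46e10 photons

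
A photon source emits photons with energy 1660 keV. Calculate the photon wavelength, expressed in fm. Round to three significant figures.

First convert: E = 1660 keV = 2.6596 × 10^-13 J.
The photon relation is λ = hc/E, giving λ = 7.469 × 10^-13 m.
Converting to fm: λ = 746.9 fm ≈ 747 fm.

747 fm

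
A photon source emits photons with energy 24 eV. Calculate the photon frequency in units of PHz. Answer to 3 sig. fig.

Convert to SI: E = 24 eV = 3.8452·10^-18 J.
Apply f = E/h: f = 5.803·10^15 Hz.
Converting to PHz: f = 5.803 PHz ≈ 5.80 PHz.

5.80 PHz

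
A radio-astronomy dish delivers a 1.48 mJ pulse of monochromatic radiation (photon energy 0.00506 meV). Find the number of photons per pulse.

1.83 × 10^21 photons

Per-photon energy: E = 8.107 × 10^-25 J (from energy = 0.00506 meV).
N = E_total / E_photon = 0.00148 J / 8.107 × 10^-25 J = 1.83 × 10^21.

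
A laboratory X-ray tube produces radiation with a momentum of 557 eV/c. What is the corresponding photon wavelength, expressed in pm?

2230 pm

(h = 6.62607015 × 10^-34 J·s, c = 2.99792458 × 10^8 m/s, 1 eV = 1.602176634 × 10^-19 J.)
Convert to SI: p = 557 eV/c = 2.9768 × 10^-25 kg·m/s.
For a photon λ = h/p, so λ = 2.226 × 10^-9 m.
Converting to pm: λ = 2226 pm ≈ 2230 pm.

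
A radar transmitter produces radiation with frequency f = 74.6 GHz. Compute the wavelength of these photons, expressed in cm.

Take c = 2.99792458 × 10^8 m/s.
Convert to SI: f = 74.6 GHz = 7.46 × 10^10 Hz.
For a photon λ = c/f, so λ = 0.004019 m.
Converting to cm: λ = 0.4019 cm ≈ 0.402 cm.

0.402 cm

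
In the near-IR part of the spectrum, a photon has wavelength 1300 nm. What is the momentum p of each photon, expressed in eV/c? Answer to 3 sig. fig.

0.954 eV/c

Convert to SI: λ = 1300 nm = 1.30e-6 m.
Apply p = h/λ: p = 5.097e-28 kg·m/s.
Converting to eV/c: p = 0.9537 eV/c ≈ 0.954 eV/c.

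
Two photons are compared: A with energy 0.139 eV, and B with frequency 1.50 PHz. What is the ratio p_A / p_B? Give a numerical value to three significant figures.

p_A = 7.429 × 10^-29 kg·m/s (from energy = 0.139 eV, via p = E/c).
p_B = 3.315 × 10^-27 kg·m/s (from frequency = 1.50 PHz, via p = hf/c).
Ratio = 7.429 × 10^-29 / 3.315 × 10^-27 = 0.0224.

0.0224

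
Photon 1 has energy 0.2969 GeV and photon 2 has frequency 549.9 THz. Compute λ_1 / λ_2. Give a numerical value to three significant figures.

7.66e-9

λ_1 = 4.176e-15 m (from energy = 0.2969 GeV, via λ = hc/E).
λ_2 = 5.452e-7 m (from frequency = 549.9 THz, via λ = c/f).
Ratio = 4.176e-15 / 5.452e-7 = 7.66e-9.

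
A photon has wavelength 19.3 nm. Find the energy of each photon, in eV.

In SI units: λ = 19.3 nm = 1.93·10^-8 m.
Since E = hc/λ for a photon, E = 1.029·10^-17 J.
Converting to eV: E = 64.24 eV ≈ 64.2 eV.

64.2 eV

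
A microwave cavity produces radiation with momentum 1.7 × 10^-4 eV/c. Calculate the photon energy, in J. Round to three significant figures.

Take c = 2.99792458 × 10^8 m/s, 1 eV = 1.602176634 × 10^-19 J.
In SI units: p = 1.7 × 10^-4 eV/c = 9.0853 × 10^-32 kg·m/s.
Since E = pc for a photon, E = 2.724 × 10^-23 J.
So E ≈ 2.72 × 10^-23 J.

2.72 × 10^-23 J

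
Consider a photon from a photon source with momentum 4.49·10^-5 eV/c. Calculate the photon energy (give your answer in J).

(c = 2.99792458·10^8 m/s, 1 eV = 1.602176634·10^-19 J.)
First convert: p = 4.49·10^-5 eV/c = 2.3996·10^-32 kg·m/s.
For a photon E = pc, so E = 7.194·10^-24 J.
So E ≈ 7.19·10^-24 J.

7.19·10^-24 J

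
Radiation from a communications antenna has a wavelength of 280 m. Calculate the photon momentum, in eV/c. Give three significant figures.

The photon relation is p = h/λ, giving p = 2.366 × 10^-36 kg·m/s.
Converting to eV/c: p = 4.428 × 10^-9 eV/c ≈ 4.43 × 10^-9 eV/c.

4.43 × 10^-9 eV/c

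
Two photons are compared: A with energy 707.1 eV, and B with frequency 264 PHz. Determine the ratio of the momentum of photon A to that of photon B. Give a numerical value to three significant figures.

p_A = 3.779e-25 kg·m/s (from energy = 707.1 eV, via p = E/c).
p_B = 5.835e-25 kg·m/s (from frequency = 264 PHz, via p = hf/c).
Ratio = 3.779e-25 / 5.835e-25 = 0.648.

0.648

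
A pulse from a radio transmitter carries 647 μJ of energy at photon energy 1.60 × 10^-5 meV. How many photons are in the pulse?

Per-photon energy: E = 2.563 × 10^-27 J (from energy = 1.60 × 10^-5 meV).
N = E_total / E_photon = 6.47 × 10^-4 J / 2.563 × 10^-27 J = 2.52 × 10^23.

2.52 × 10^23 photons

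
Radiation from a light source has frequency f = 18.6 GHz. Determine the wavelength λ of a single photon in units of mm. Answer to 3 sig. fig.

16.1 mm

Use c = 2.99792458 × 10^8 m/s.
First convert: f = 18.6 GHz = 1.86 × 10^10 Hz.
For a photon λ = c/f, so λ = 0.01612 m.
Converting to mm: λ = 16.12 mm ≈ 16.1 mm.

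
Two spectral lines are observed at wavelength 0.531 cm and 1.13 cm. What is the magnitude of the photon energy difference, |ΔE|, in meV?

0.124 meV

Using E = hc/λ: E₁ = 3.741e-23 J, E₂ = 1.758e-23 J.
|ΔE| = |3.741e-23 − 1.758e-23| = 1.98e-23 J = 0.124 meV.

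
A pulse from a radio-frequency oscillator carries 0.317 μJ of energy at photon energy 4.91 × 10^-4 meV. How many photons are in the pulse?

4.03 × 10^18 photons

Per-photon energy: E = 7.867 × 10^-26 J (from energy = 4.91 × 10^-4 meV).
N = E_total / E_photon = 3.17 × 10^-7 J / 7.867 × 10^-26 J = 4.03 × 10^18.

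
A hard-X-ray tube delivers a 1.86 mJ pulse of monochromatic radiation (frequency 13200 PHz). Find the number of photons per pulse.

2.13e11 photons

Per-photon energy: E = 8.746e-15 J (from frequency = 13200 PHz).
N = E_total / E_photon = 0.00186 J / 8.746e-15 J = 2.13e11.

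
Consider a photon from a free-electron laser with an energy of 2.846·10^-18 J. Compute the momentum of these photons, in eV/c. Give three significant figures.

(c = 2.99792458·10^8 m/s, 1 eV = 1.602176634·10^-19 J.)
For a photon p = E/c, so p = 9.493·10^-27 kg·m/s.
Converting to eV/c: p = 17.76 eV/c ≈ 17.8 eV/c.

17.8 eV/c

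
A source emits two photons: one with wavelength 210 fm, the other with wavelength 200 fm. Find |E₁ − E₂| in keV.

Using E = hc/λ: E₁ = 9.459 × 10^-13 J, E₂ = 9.932 × 10^-13 J.
|ΔE| = |9.459 × 10^-13 − 9.932 × 10^-13| = 4.73 × 10^-14 J = 295 keV.

295 keV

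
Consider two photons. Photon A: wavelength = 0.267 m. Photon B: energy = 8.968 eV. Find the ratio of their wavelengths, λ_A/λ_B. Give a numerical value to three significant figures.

1.93 × 10^6

λ_A = 0.2670 m (from wavelength = 0.267 m, via λ given directly).
λ_B = 1.383 × 10^-7 m (from energy = 8.968 eV, via λ = hc/E).
Ratio = 0.2670 / 1.383 × 10^-7 = 1.93 × 10^6.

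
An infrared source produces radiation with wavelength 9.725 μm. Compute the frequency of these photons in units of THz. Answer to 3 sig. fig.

30.8 THz

(c = 2.99792458 × 10^8 m/s.)
First convert: λ = 9.725 μm = 9.725 × 10^-6 m.
Apply f = c/λ: f = 3.083 × 10^13 Hz.
Converting to THz: f = 30.83 THz ≈ 30.8 THz.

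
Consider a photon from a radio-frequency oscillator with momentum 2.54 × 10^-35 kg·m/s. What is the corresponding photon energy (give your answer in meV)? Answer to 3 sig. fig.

(c = 2.99792458 × 10^8 m/s, 1 eV = 1.602176634 × 10^-19 J.)
The photon relation is E = pc, giving E = 7.615 × 10^-27 J.
Converting to meV: E = 4.753 × 10^-5 meV ≈ 4.75 × 10^-5 meV.

4.75 × 10^-5 meV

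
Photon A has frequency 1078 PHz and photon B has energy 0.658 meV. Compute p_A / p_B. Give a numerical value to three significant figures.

p_A = 2.383e-24 kg·m/s (from frequency = 1078 PHz, via p = hf/c).
p_B = 3.517e-31 kg·m/s (from energy = 0.658 meV, via p = E/c).
Ratio = 2.383e-24 / 3.517e-31 = 6.78e6.

6.78e6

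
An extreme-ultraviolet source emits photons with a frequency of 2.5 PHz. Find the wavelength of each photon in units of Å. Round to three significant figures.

1200 Å

(c = 2.99792458e8 m/s.)
First convert: f = 2.5 PHz = 2.5e15 Hz.
For a photon λ = c/f, so λ = 1.199e-7 m.
Converting to Å: λ = 1199 Å ≈ 1200 Å.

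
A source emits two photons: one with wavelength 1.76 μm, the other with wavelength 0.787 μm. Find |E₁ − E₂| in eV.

Using E = hc/λ: E₁ = 1.129e-19 J, E₂ = 2.524e-19 J.
|ΔE| = |1.129e-19 − 2.524e-19| = 1.40e-19 J = 0.871 eV.

0.871 eV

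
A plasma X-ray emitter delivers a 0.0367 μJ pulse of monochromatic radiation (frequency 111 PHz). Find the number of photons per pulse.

4.99e8 photons

Per-photon energy: E = 7.355e-17 J (from frequency = 111 PHz).
N = E_total / E_photon = 3.67e-8 J / 7.355e-17 J = 4.99e8.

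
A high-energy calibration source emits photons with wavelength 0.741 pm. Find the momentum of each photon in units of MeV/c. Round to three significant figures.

Convert to SI: λ = 0.741 pm = 7.41 × 10^-13 m.
Apply p = h/λ: p = 8.942 × 10^-22 kg·m/s.
Converting to MeV/c: p = 1.673 MeV/c ≈ 1.67 MeV/c.

1.67 MeV/c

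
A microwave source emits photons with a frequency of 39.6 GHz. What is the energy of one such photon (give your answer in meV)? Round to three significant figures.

0.164 meV

Take h = 6.62607015e-34 J·s, 1 eV = 1.602176634e-19 J.
Convert to SI: f = 39.6 GHz = 3.96e10 Hz.
Since E = hf for a photon, E = 2.624e-23 J.
Converting to meV: E = 0.1638 meV ≈ 0.164 meV.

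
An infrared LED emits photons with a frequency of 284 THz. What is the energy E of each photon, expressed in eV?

1.17 eV

First convert: f = 284 THz = 2.84e14 Hz.
Since E = hf for a photon, E = 1.882e-19 J.
Converting to eV: E = 1.175 eV ≈ 1.17 eV.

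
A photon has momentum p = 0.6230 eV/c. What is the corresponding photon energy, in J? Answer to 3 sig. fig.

First convert: p = 0.6230 eV/c = 3.3295·10^-28 kg·m/s.
Apply E = pc: E = 9.982·10^-20 J.
So E ≈ 9.98·10^-20 J.

9.98·10^-20 J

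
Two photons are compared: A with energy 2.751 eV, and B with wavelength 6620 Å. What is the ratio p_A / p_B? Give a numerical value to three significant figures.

p_A = 1.470 × 10^-27 kg·m/s (from energy = 2.751 eV, via p = E/c).
p_B = 1.001 × 10^-27 kg·m/s (from wavelength = 6620 Å, via p = h/λ).
Ratio = 1.470 × 10^-27 / 1.001 × 10^-27 = 1.47.

1.47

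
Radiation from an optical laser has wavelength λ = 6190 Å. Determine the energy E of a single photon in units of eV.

Use h = 6.62607015e-34 J·s, c = 2.99792458e8 m/s, 1 eV = 1.602176634e-19 J.
In SI units: λ = 6190 Å = 6.19e-7 m.
For a photon E = hc/λ, so E = 3.209e-19 J.
Converting to eV: E = 2.003 eV ≈ 2.00 eV.

2.00 eV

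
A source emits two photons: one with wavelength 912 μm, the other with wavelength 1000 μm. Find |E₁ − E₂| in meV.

0.120 meV

Using E = hc/λ: E₁ = 2.178·10^-22 J, E₂ = 1.986·10^-22 J.
|ΔE| = |2.178·10^-22 − 1.986·10^-22| = 1.92·10^-23 J = 0.120 meV.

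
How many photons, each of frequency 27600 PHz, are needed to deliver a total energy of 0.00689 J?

Per-photon energy: E = 1.829 × 10^-14 J (from frequency = 27600 PHz).
N = E_total / E_photon = 0.00689 J / 1.829 × 10^-14 J = 3.77 × 10^11.

3.77 × 10^11 photons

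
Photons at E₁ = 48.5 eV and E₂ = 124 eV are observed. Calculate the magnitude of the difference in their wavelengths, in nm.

15.6 nm

Using λ = hc/E: λ₁ = 2.556e-8 m, λ₂ = 9.999e-9 m.
|Δλ| = |2.556e-8 − 9.999e-9| = 1.56e-8 m = 15.6 nm.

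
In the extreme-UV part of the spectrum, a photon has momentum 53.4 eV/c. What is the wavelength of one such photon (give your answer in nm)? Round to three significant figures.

23.2 nm

Take h = 6.62607015 × 10^-34 J·s, c = 2.99792458 × 10^8 m/s, 1 eV = 1.602176634 × 10^-19 J.
Convert to SI: p = 53.4 eV/c = 2.8538 × 10^-26 kg·m/s.
For a photon λ = h/p, so λ = 2.322 × 10^-8 m.
Converting to nm: λ = 23.22 nm ≈ 23.2 nm.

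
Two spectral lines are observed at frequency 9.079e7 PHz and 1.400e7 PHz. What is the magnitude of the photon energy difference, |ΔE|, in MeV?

Using E = hf: E₁ = 6.0158e-11 J, E₂ = 9.2765e-12 J.
|ΔE| = |6.0158e-11 − 9.2765e-12| = 5.09e-11 J = 318 MeV.

318 MeV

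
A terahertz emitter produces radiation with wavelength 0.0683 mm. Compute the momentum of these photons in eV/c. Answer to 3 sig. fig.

0.0182 eV/c

In SI units: λ = 0.0683 mm = 6.83e-5 m.
The photon relation is p = h/λ, giving p = 9.701e-30 kg·m/s.
Converting to eV/c: p = 0.01815 eV/c ≈ 0.0182 eV/c.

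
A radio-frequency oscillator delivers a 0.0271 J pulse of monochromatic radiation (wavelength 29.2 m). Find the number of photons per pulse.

Per-photon energy: E = 6.803 × 10^-27 J (from wavelength = 29.2 m).
N = E_total / E_photon = 0.0271 J / 6.803 × 10^-27 J = 3.98 × 10^24.

3.98 × 10^24 photons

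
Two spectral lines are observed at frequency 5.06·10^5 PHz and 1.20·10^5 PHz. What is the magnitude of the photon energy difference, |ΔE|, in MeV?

Using E = hf: E₁ = 3.353·10^-13 J, E₂ = 7.951·10^-14 J.
|ΔE| = |3.353·10^-13 − 7.951·10^-14| = 2.56·10^-13 J = 1.60 MeV.

1.60 MeV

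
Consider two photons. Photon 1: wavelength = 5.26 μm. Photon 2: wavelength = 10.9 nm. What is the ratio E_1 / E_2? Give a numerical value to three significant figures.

E_1 = 3.777e-20 J (from wavelength = 5.26 μm, via E = hc/λ).
E_2 = 1.822e-17 J (from wavelength = 10.9 nm, via E = hc/λ).
Ratio = 3.777e-20 / 1.822e-17 = 2.07e-3.

2.07e-3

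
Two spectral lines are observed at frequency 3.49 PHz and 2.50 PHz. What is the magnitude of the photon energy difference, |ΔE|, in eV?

Using E = hf: E₁ = 2.312·10^-18 J, E₂ = 1.657·10^-18 J.
|ΔE| = |2.312·10^-18 − 1.657·10^-18| = 6.56·10^-19 J = 4.09 eV.

4.09 eV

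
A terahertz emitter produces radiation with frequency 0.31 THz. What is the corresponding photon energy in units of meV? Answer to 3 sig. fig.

In SI units: f = 0.31 THz = 3.1 × 10^11 Hz.
Since E = hf for a photon, E = 2.054 × 10^-22 J.
Converting to meV: E = 1.282 meV ≈ 1.28 meV.

1.28 meV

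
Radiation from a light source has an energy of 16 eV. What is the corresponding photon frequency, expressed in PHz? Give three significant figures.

3.87 PHz

(h = 6.62607015e-34 J·s, 1 eV = 1.602176634e-19 J.)
First convert: E = 16 eV = 2.5635e-18 J.
For a photon f = E/h, so f = 3.869e15 Hz.
Converting to PHz: f = 3.869 PHz ≈ 3.87 PHz.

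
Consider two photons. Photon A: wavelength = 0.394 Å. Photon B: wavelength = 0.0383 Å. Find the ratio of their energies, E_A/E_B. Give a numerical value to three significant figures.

E_A = 5.042e-15 J (from wavelength = 0.394 Å, via E = hc/λ).
E_B = 5.187e-14 J (from wavelength = 0.0383 Å, via E = hc/λ).
Ratio = 5.042e-15 / 5.187e-14 = 0.0972.

0.0972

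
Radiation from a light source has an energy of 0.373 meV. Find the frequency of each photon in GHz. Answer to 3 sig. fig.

90.2 GHz

Convert to SI: E = 0.373 meV = 5.9761 × 10^-23 J.
Since f = E/h for a photon, f = 9.019 × 10^10 Hz.
Converting to GHz: f = 90.19 GHz ≈ 90.2 GHz.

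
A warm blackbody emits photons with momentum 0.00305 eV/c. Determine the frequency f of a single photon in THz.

In SI units: p = 0.00305 eV/c = 1.6300e-30 kg·m/s.
Apply f = pc/h: f = 7.375e11 Hz.
Converting to THz: f = 0.7375 THz ≈ 0.737 THz.

0.737 THz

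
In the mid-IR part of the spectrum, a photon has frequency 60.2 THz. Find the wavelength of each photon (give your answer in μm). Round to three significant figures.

Use c = 2.99792458e8 m/s.
First convert: f = 60.2 THz = 6.02e13 Hz.
Since λ = c/f for a photon, λ = 4.980e-6 m.
Converting to μm: λ = 4.980 μm ≈ 4.98 μm.

4.98 μm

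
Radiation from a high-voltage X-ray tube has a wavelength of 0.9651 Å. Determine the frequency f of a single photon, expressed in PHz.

3110 PHz

Take c = 2.99792458e8 m/s.
Convert to SI: λ = 0.9651 Å = 9.651e-11 m.
For a photon f = c/λ, so f = 3.106e18 Hz.
Converting to PHz: f = 3106 PHz ≈ 3110 PHz.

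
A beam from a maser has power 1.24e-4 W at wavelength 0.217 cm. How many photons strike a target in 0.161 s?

Total energy: E_total = P·t = 1.24e-4 × 0.161 = 1.996e-5 J.
Per-photon energy: E = 9.154e-23 J.
N = E_total / E_photon = 2.18e17.

2.18e17 photons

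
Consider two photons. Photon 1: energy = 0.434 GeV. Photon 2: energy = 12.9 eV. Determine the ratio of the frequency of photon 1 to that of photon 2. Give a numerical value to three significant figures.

3.36e7

f_1 = 1.049e23 Hz (from energy = 0.434 GeV, via f = E/h).
f_2 = 3.119e15 Hz (from energy = 12.9 eV, via f = E/h).
Ratio = 1.049e23 / 3.119e15 = 3.36e7.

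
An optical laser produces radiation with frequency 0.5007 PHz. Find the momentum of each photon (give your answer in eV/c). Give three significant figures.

In SI units: f = 0.5007 PHz = 5.007e14 Hz.
Since p = hf/c for a photon, p = 1.107e-27 kg·m/s.
Converting to eV/c: p = 2.071 eV/c ≈ 2.07 eV/c.

2.07 eV/c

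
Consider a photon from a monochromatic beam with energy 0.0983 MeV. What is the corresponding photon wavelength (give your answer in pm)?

12.6 pm

(h = 6.62607015 × 10^-34 J·s, c = 2.99792458 × 10^8 m/s, 1 eV = 1.602176634 × 10^-19 J.)
First convert: E = 0.0983 MeV = 1.5749 × 10^-14 J.
The photon relation is λ = hc/E, giving λ = 1.261 × 10^-11 m.
Converting to pm: λ = 12.61 pm ≈ 12.6 pm.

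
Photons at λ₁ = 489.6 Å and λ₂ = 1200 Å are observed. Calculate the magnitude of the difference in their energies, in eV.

15.0 eV

Using E = hc/λ: E₁ = 4.0573e-18 J, E₂ = 1.6554e-18 J.
|ΔE| = |4.0573e-18 − 1.6554e-18| = 2.40e-18 J = 15.0 eV.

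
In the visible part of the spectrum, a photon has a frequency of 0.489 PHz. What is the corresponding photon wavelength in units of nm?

613 nm

(c = 2.99792458e8 m/s.)
In SI units: f = 0.489 PHz = 4.89e14 Hz.
Since λ = c/f for a photon, λ = 6.131e-7 m.
Converting to nm: λ = 613.1 nm ≈ 613 nm.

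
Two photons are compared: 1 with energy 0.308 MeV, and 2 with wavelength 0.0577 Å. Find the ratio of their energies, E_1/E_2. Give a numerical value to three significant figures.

1.43

E_1 = 4.935 × 10^-14 J (from energy = 0.308 MeV, via E given directly).
E_2 = 3.443 × 10^-14 J (from wavelength = 0.0577 Å, via E = hc/λ).
Ratio = 4.935 × 10^-14 / 3.443 × 10^-14 = 1.43.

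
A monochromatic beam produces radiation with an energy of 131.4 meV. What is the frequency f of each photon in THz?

First convert: E = 131.4 meV = 2.1053·10^-20 J.
The photon relation is f = E/h, giving f = 3.177·10^13 Hz.
Converting to THz: f = 31.77 THz ≈ 31.8 THz.

31.8 THz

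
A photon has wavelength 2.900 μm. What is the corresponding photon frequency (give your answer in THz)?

103 THz

Use c = 2.99792458 × 10^8 m/s.
First convert: λ = 2.900 μm = 2.900 × 10^-6 m.
For a photon f = c/λ, so f = 1.034 × 10^14 Hz.
Converting to THz: f = 103.4 THz ≈ 103 THz.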